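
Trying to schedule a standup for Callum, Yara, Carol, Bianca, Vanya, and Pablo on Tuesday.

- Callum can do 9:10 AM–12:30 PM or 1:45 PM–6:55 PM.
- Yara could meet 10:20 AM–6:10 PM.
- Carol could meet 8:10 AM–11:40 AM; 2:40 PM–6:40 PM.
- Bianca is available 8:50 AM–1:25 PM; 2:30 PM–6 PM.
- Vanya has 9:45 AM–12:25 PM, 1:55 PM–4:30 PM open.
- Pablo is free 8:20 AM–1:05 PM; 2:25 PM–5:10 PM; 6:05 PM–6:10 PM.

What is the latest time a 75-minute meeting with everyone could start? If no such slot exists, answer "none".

Callum ∩ Yara: 10:20-12:30, 13:45-18:10.
Callum ∩ Yara ∩ Carol: 10:20-11:40, 14:40-18:10.
Callum ∩ Yara ∩ Carol ∩ Bianca: 10:20-11:40, 14:40-18:00.
Callum ∩ Yara ∩ Carol ∩ Bianca ∩ Vanya: 10:20-11:40, 14:40-16:30.
Callum ∩ Yara ∩ Carol ∩ Bianca ∩ Vanya ∩ Pablo: 10:20-11:40, 14:40-16:30.
The last common window of at least 75 minutes is 14:40-16:30; a 75-minute meeting can start as late as 15:15 and still end by 16:30.

15:15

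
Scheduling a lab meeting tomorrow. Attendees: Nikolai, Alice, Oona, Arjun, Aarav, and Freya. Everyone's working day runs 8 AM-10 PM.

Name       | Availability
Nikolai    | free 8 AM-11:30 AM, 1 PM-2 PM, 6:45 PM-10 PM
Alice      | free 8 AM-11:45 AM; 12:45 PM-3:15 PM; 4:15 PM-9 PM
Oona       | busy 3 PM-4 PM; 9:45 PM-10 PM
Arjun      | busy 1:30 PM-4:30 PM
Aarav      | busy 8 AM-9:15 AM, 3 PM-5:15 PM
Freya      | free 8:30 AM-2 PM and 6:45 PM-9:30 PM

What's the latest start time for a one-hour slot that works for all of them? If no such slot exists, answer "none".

Nikolai free: 08:00-11:30, 13:00-14:00, 18:45-22:00.
Alice free: 08:00-11:45, 12:45-15:15, 16:15-21:00.
Oona free: 08:00-15:00, 16:00-21:45 (invert busy blocks within the working day).
Arjun free: 08:00-13:30, 16:30-22:00 (invert busy blocks within the working day).
Aarav free: 09:15-15:00, 17:15-22:00 (invert busy blocks within the working day).
Freya free: 08:30-14:00, 18:45-21:30.
Nikolai ∩ Alice: 08:00-11:30, 13:00-14:00, 18:45-21:00.
Nikolai ∩ Alice ∩ Oona: 08:00-11:30, 13:00-14:00, 18:45-21:00.
Nikolai ∩ Alice ∩ Oona ∩ Arjun: 08:00-11:30, 13:00-13:30, 18:45-21:00.
Nikolai ∩ Alice ∩ Oona ∩ Arjun ∩ Aarav: 09:15-11:30, 13:00-13:30, 18:45-21:00.
Nikolai ∩ Alice ∩ Oona ∩ Arjun ∩ Aarav ∩ Freya: 09:15-11:30, 13:00-13:30, 18:45-21:00.
The last common window of at least 60 minutes is 18:45-21:00; a 60-minute meeting can start as late as 20:00 and still end by 21:00.

20:00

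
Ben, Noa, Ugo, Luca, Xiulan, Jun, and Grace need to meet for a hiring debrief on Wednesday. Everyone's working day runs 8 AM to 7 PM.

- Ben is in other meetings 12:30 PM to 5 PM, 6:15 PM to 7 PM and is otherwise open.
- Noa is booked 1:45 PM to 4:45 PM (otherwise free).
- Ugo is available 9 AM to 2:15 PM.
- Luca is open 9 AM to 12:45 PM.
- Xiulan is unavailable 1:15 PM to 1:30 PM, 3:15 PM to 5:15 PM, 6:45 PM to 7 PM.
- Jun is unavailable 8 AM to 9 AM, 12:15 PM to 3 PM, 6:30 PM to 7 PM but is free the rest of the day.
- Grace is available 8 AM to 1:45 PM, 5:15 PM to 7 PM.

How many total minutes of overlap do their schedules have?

Ben free: 08:00-12:30, 17:00-18:15 (invert busy blocks within the working day).
Noa free: 08:00-13:45, 16:45-19:00 (invert busy blocks within the working day).
Ugo free: 09:00-14:15.
Luca free: 09:00-12:45.
Xiulan free: 08:00-13:15, 13:30-15:15, 17:15-18:45 (invert busy blocks within the working day).
Jun free: 09:00-12:15, 15:00-18:30 (invert busy blocks within the working day).
Grace free: 08:00-13:45, 17:15-19:00.
Ben ∩ Noa: 08:00-12:30, 17:00-18:15.
Ben ∩ Noa ∩ Ugo: 09:00-12:30.
Ben ∩ Noa ∩ Ugo ∩ Luca: 09:00-12:30.
Ben ∩ Noa ∩ Ugo ∩ Luca ∩ Xiulan: 09:00-12:30.
Ben ∩ Noa ∩ Ugo ∩ Luca ∩ Xiulan ∩ Jun: 09:00-12:15.
Ben ∩ Noa ∩ Ugo ∩ Luca ∩ Xiulan ∩ Jun ∩ Grace: 09:00-12:15.
Those are the intersection windows.
That's a single block of 195 minutes.

195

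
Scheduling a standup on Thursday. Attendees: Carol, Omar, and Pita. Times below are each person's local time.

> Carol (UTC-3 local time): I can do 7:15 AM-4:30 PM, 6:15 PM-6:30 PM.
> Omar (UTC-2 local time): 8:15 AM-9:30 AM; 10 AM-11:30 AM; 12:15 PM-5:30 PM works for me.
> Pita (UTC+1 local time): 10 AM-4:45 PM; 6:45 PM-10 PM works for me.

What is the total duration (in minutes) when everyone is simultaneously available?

Carol in UTC: 10:15-19:30, 21:15-21:30 (add 3h to convert from UTC-3).
Omar in UTC: 10:15-11:30, 12:00-13:30, 14:15-19:30 (add 2h to convert from UTC-2).
Pita in UTC: 09:00-15:45, 17:45-21:00 (subtract 1h to convert from UTC+1).
Carol ∩ Omar: 10:15-11:30, 12:00-13:30, 14:15-19:30.
Carol ∩ Omar ∩ Pita: 10:15-11:30, 12:00-13:30, 14:15-15:45, 17:45-19:30.
Summing the common windows: 75 + 90 + 90 + 105 = 360 minutes.

360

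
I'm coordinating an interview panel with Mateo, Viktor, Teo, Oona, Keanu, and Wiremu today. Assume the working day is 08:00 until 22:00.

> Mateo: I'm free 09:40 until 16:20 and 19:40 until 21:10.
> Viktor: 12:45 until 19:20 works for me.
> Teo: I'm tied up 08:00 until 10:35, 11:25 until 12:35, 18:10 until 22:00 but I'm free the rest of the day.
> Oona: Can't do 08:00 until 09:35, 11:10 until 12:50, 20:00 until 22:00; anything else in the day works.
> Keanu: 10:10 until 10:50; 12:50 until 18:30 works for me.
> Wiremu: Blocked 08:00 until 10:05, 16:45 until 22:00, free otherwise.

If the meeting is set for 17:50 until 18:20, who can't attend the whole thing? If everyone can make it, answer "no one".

Mateo free: 09:40-16:20, 19:40-21:10.
Viktor free: 12:45-19:20.
Teo free: 10:35-11:25, 12:35-18:10 (invert busy blocks within the working day).
Oona free: 09:35-11:10, 12:50-20:00 (invert busy blocks within the working day).
Keanu free: 10:10-10:50, 12:50-18:30.
Wiremu free: 10:05-16:45 (invert busy blocks within the working day).
Mateo: not fully free for 17:50-18:20. Viktor: free for 17:50-18:20. Teo: not fully free for 17:50-18:20. Oona: free for 17:50-18:20. Keanu: free for 17:50-18:20. Wiremu: not fully free for 17:50-18:20.

Mateo, Teo, Wiremu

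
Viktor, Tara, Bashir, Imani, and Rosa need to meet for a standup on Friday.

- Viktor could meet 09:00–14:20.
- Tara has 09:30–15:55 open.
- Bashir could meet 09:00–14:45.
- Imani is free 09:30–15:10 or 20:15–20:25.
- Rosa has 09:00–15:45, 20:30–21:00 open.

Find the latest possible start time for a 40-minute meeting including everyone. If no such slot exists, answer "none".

13:40

Viktor ∩ Tara: 09:30-14:20.
Viktor ∩ Tara ∩ Bashir: 09:30-14:20.
Viktor ∩ Tara ∩ Bashir ∩ Imani: 09:30-14:20.
Viktor ∩ Tara ∩ Bashir ∩ Imani ∩ Rosa: 09:30-14:20.
The last common window of at least 40 minutes is 09:30-14:20; a 40-minute meeting can start as late as 13:40 and still end by 14:20.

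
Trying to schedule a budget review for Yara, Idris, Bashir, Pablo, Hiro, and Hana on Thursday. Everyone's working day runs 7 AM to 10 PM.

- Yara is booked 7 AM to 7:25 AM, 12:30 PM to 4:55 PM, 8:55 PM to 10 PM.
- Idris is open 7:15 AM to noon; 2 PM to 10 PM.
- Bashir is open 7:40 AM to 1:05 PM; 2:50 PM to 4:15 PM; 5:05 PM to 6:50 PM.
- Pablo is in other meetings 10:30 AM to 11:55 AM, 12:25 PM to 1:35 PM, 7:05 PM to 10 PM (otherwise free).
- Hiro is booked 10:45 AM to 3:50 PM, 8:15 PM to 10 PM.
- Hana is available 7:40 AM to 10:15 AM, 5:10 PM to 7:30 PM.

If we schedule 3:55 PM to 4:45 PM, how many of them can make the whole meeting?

3

Yara free: 07:25-12:30, 16:55-20:55 (invert busy blocks within the working day).
Idris free: 07:15-12:00, 14:00-22:00.
Bashir free: 07:40-13:05, 14:50-16:15, 17:05-18:50.
Pablo free: 07:00-10:30, 11:55-12:25, 13:35-19:05 (invert busy blocks within the working day).
Hiro free: 07:00-10:45, 15:50-20:15 (invert busy blocks within the working day).
Hana free: 07:40-10:15, 17:10-19:30.
Idris, Pablo, and Hiro can make the full 15:55-16:45 slot — that's 3.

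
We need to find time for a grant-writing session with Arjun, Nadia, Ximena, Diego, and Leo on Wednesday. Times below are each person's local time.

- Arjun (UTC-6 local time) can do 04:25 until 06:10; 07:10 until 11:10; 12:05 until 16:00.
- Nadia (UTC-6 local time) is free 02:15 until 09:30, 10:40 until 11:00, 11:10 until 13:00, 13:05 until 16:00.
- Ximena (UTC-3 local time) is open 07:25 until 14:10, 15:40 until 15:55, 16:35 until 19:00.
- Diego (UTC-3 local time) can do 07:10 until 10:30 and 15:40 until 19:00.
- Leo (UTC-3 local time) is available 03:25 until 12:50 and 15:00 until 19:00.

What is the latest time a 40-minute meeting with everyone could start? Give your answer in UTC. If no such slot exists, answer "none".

Arjun in UTC: 10:25-12:10, 13:10-17:10, 18:05-22:00 (add 6h to convert from UTC-6).
Nadia in UTC: 08:15-15:30, 16:40-17:00, 17:10-19:00, 19:05-22:00 (add 6h to convert from UTC-6).
Ximena in UTC: 10:25-17:10, 18:40-18:55, 19:35-22:00 (add 3h to convert from UTC-3).
Diego in UTC: 10:10-13:30, 18:40-22:00 (add 3h to convert from UTC-3).
Leo in UTC: 06:25-15:50, 18:00-22:00 (add 3h to convert from UTC-3).
Arjun ∩ Nadia: 10:25-12:10, 13:10-15:30, 16:40-17:00, 18:05-19:00, 19:05-22:00.
Arjun ∩ Nadia ∩ Ximena: 10:25-12:10, 13:10-15:30, 16:40-17:00, 18:40-18:55, 19:35-22:00.
Arjun ∩ Nadia ∩ Ximena ∩ Diego: 10:25-12:10, 13:10-13:30, 18:40-18:55, 19:35-22:00.
Arjun ∩ Nadia ∩ Ximena ∩ Diego ∩ Leo: 10:25-12:10, 13:10-13:30, 18:40-18:55, 19:35-22:00.
The last common window of at least 40 minutes is 19:35-22:00; a 40-minute meeting can start as late as 21:20 and still end by 22:00.

21:20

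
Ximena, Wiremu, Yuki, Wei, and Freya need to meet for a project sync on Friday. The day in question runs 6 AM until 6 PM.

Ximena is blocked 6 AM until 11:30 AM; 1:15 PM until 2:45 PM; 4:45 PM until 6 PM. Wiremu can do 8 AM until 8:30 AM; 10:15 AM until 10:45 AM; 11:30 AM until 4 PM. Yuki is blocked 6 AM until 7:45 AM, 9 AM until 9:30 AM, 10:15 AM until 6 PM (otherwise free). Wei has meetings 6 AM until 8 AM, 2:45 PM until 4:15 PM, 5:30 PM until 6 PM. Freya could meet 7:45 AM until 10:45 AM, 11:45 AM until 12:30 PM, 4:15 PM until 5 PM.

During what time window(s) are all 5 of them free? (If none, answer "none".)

Ximena free: 11:30-13:15, 14:45-16:45 (invert busy blocks within the working day).
Wiremu free: 08:00-08:30, 10:15-10:45, 11:30-16:00.
Yuki free: 07:45-09:00, 09:30-10:15 (invert busy blocks within the working day).
Wei free: 08:00-14:45, 16:15-17:30 (invert busy blocks within the working day).
Freya free: 07:45-10:45, 11:45-12:30, 16:15-17:00.
Ximena ∩ Wiremu: 11:30-13:15, 14:45-16:00.
Ximena ∩ Wiremu ∩ Yuki: ∅.
Ximena ∩ Wiremu ∩ Yuki ∩ Wei: ∅.
Ximena ∩ Wiremu ∩ Yuki ∩ Wei ∩ Freya: ∅.
There is no time when everyone is free.

none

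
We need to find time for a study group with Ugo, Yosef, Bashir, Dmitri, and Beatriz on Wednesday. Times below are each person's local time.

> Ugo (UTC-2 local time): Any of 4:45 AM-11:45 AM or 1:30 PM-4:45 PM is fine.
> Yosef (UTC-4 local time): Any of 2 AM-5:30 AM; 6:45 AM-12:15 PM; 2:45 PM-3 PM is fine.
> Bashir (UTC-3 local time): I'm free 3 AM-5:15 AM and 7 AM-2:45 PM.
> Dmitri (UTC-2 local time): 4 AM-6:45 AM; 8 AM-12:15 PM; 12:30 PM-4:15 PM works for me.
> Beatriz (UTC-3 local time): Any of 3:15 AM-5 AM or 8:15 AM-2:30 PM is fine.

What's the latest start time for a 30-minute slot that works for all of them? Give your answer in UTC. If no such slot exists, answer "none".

Ugo in UTC: 06:45-13:45, 15:30-18:45 (add 2h to convert from UTC-2).
Yosef in UTC: 06:00-09:30, 10:45-16:15, 18:45-19:00 (add 4h to convert from UTC-4).
Bashir in UTC: 06:00-08:15, 10:00-17:45 (add 3h to convert from UTC-3).
Dmitri in UTC: 06:00-08:45, 10:00-14:15, 14:30-18:15 (add 2h to convert from UTC-2).
Beatriz in UTC: 06:15-08:00, 11:15-17:30 (add 3h to convert from UTC-3).
Ugo ∩ Yosef: 06:45-09:30, 10:45-13:45, 15:30-16:15.
Ugo ∩ Yosef ∩ Bashir: 06:45-08:15, 10:45-13:45, 15:30-16:15.
Ugo ∩ Yosef ∩ Bashir ∩ Dmitri: 06:45-08:15, 10:45-13:45, 15:30-16:15.
Ugo ∩ Yosef ∩ Bashir ∩ Dmitri ∩ Beatriz: 06:45-08:00, 11:15-13:45, 15:30-16:15.
Those are the intersection windows.
The last common window of at least 30 minutes is 15:30-16:15; a 30-minute meeting can start as late as 15:45 and still end by 16:15.

15:45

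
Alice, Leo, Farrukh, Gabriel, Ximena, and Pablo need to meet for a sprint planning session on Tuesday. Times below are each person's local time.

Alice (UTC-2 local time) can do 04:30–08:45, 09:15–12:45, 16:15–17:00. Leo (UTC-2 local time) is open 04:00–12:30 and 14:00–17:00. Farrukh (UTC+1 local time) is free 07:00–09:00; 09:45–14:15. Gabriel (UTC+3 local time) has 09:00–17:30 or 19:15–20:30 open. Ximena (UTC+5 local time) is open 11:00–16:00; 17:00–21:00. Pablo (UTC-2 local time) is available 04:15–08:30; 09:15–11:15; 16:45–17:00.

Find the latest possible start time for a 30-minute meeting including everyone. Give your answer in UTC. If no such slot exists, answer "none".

12:45

Alice in UTC: 06:30-10:45, 11:15-14:45, 18:15-19:00 (add 2h to convert from UTC-2).
Leo in UTC: 06:00-14:30, 16:00-19:00 (add 2h to convert from UTC-2).
Farrukh in UTC: 06:00-08:00, 08:45-13:15 (subtract 1h to convert from UTC+1).
Gabriel in UTC: 06:00-14:30, 16:15-17:30 (subtract 3h to convert from UTC+3).
Ximena in UTC: 06:00-11:00, 12:00-16:00 (subtract 5h to convert from UTC+5).
Pablo in UTC: 06:15-10:30, 11:15-13:15, 18:45-19:00 (add 2h to convert from UTC-2).
Alice ∩ Leo: 06:30-10:45, 11:15-14:30, 18:15-19:00.
Alice ∩ Leo ∩ Farrukh: 06:30-08:00, 08:45-10:45, 11:15-13:15.
Alice ∩ Leo ∩ Farrukh ∩ Gabriel: 06:30-08:00, 08:45-10:45, 11:15-13:15.
Alice ∩ Leo ∩ Farrukh ∩ Gabriel ∩ Ximena: 06:30-08:00, 08:45-10:45, 12:00-13:15.
Alice ∩ Leo ∩ Farrukh ∩ Gabriel ∩ Ximena ∩ Pablo: 06:30-08:00, 08:45-10:30, 12:00-13:15.
Those are the intersection windows.
The last common window of at least 30 minutes is 12:00-13:15; a 30-minute meeting can start as late as 12:45 and still end by 13:15.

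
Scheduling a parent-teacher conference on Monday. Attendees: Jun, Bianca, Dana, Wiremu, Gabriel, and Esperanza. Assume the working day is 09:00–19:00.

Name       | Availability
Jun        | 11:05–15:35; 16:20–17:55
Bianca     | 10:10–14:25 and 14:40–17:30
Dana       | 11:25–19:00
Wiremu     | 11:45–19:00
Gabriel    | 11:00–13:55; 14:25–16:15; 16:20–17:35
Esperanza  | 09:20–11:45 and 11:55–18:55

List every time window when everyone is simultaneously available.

Jun ∩ Bianca: 11:05-14:25, 14:40-15:35, 16:20-17:30.
Jun ∩ Bianca ∩ Dana: 11:25-14:25, 14:40-15:35, 16:20-17:30.
Jun ∩ Bianca ∩ Dana ∩ Wiremu: 11:45-14:25, 14:40-15:35, 16:20-17:30.
Jun ∩ Bianca ∩ Dana ∩ Wiremu ∩ Gabriel: 11:45-13:55, 14:40-15:35, 16:20-17:30.
Jun ∩ Bianca ∩ Dana ∩ Wiremu ∩ Gabriel ∩ Esperanza: 11:55-13:55, 14:40-15:35, 16:20-17:30.
So the common availability across everyone is 11:55-13:55, 14:40-15:35, 16:20-17:30.

11:55-13:55, 14:40-15:35, 16:20-17:30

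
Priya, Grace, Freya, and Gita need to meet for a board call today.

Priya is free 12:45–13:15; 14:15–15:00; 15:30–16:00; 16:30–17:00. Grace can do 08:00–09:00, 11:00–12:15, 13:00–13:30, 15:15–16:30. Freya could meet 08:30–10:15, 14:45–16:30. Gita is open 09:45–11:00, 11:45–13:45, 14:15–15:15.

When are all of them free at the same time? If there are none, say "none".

none

Priya ∩ Grace: 13:00-13:15, 15:30-16:00.
Priya ∩ Grace ∩ Freya: 15:30-16:00.
Priya ∩ Grace ∩ Freya ∩ Gita: ∅.
There is no time when everyone is free.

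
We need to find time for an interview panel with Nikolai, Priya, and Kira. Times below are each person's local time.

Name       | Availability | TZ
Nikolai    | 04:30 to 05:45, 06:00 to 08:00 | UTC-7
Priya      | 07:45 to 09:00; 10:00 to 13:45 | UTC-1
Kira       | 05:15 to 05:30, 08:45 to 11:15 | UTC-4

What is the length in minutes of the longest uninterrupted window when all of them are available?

105

Nikolai in UTC: 11:30-12:45, 13:00-15:00 (add 7h to convert from UTC-7).
Priya in UTC: 08:45-10:00, 11:00-14:45 (add 1h to convert from UTC-1).
Kira in UTC: 09:15-09:30, 12:45-15:15 (add 4h to convert from UTC-4).
Nikolai ∩ Priya: 11:30-12:45, 13:00-14:45.
Nikolai ∩ Priya ∩ Kira: 13:00-14:45.
So the common availability across everyone is 13:00-14:45.
The longest is 13:00-14:45 at 105 minutes.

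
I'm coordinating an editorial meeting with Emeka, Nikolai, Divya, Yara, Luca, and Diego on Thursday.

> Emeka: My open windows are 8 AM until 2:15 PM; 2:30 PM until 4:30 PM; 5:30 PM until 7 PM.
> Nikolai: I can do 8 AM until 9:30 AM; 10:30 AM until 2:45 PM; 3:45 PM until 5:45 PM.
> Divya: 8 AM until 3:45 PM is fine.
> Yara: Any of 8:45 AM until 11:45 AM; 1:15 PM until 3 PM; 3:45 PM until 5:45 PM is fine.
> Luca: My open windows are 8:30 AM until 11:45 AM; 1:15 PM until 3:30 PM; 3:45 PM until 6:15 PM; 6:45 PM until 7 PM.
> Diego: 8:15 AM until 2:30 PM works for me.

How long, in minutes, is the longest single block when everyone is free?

Emeka ∩ Nikolai: 08:00-09:30, 10:30-14:15, 14:30-14:45, 15:45-16:30, 17:30-17:45.
Emeka ∩ Nikolai ∩ Divya: 08:00-09:30, 10:30-14:15, 14:30-14:45.
Emeka ∩ Nikolai ∩ Divya ∩ Yara: 08:45-09:30, 10:30-11:45, 13:15-14:15, 14:30-14:45.
Emeka ∩ Nikolai ∩ Divya ∩ Yara ∩ Luca: 08:45-09:30, 10:30-11:45, 13:15-14:15, 14:30-14:45.
Emeka ∩ Nikolai ∩ Divya ∩ Yara ∩ Luca ∩ Diego: 08:45-09:30, 10:30-11:45, 13:15-14:15.
The longest is 10:30-11:45 at 75 minutes.

75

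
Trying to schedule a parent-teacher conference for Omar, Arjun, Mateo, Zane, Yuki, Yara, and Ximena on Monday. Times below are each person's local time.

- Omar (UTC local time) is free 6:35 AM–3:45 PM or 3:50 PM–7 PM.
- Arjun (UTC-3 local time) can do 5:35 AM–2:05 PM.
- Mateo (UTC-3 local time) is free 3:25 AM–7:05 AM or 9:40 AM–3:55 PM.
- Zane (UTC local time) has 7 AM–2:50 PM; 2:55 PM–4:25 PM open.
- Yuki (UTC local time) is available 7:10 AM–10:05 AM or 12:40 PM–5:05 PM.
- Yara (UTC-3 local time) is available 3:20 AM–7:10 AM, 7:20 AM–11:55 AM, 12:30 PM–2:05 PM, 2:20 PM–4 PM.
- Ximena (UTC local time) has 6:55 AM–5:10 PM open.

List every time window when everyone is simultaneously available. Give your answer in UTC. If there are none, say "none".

Omar in UTC: 06:35-15:45, 15:50-19:00.
Arjun in UTC: 08:35-17:05 (add 3h to convert from UTC-3).
Mateo in UTC: 06:25-10:05, 12:40-18:55 (add 3h to convert from UTC-3).
Zane in UTC: 07:00-14:50, 14:55-16:25.
Yuki in UTC: 07:10-10:05, 12:40-17:05.
Yara in UTC: 06:20-10:10, 10:20-14:55, 15:30-17:05, 17:20-19:00 (add 3h to convert from UTC-3).
Ximena in UTC: 06:55-17:10.
Omar ∩ Arjun: 08:35-15:45, 15:50-17:05.
Omar ∩ Arjun ∩ Mateo: 08:35-10:05, 12:40-15:45, 15:50-17:05.
Omar ∩ Arjun ∩ Mateo ∩ Zane: 08:35-10:05, 12:40-14:50, 14:55-15:45, 15:50-16:25.
Omar ∩ Arjun ∩ Mateo ∩ Zane ∩ Yuki: 08:35-10:05, 12:40-14:50, 14:55-15:45, 15:50-16:25.
Omar ∩ Arjun ∩ Mateo ∩ Zane ∩ Yuki ∩ Yara: 08:35-10:05, 12:40-14:50, 15:30-15:45, 15:50-16:25.
Omar ∩ Arjun ∩ Mateo ∩ Zane ∩ Yuki ∩ Yara ∩ Ximena: 08:35-10:05, 12:40-14:50, 15:30-15:45, 15:50-16:25.
So the common availability across everyone is 08:35-10:05, 12:40-14:50, 15:30-15:45, 15:50-16:25.

08:35-10:05, 12:40-14:50, 15:30-15:45, 15:50-16:25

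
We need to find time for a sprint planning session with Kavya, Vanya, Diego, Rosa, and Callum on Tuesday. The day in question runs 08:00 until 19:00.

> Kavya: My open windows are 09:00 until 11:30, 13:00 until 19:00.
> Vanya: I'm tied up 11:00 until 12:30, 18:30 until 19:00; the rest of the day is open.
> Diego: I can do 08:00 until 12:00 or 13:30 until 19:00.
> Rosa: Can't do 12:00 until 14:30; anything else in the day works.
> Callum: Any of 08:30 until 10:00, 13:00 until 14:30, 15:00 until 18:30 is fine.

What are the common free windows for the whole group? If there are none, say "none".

09:00-10:00, 15:00-18:30

Kavya free: 09:00-11:30, 13:00-19:00.
Vanya free: 08:00-11:00, 12:30-18:30 (invert busy blocks within the working day).
Diego free: 08:00-12:00, 13:30-19:00.
Rosa free: 08:00-12:00, 14:30-19:00 (invert busy blocks within the working day).
Callum free: 08:30-10:00, 13:00-14:30, 15:00-18:30.
Kavya ∩ Vanya: 09:00-11:00, 13:00-18:30.
Kavya ∩ Vanya ∩ Diego: 09:00-11:00, 13:30-18:30.
Kavya ∩ Vanya ∩ Diego ∩ Rosa: 09:00-11:00, 14:30-18:30.
Kavya ∩ Vanya ∩ Diego ∩ Rosa ∩ Callum: 09:00-10:00, 15:00-18:30.
So the common availability across everyone is 09:00-10:00, 15:00-18:30.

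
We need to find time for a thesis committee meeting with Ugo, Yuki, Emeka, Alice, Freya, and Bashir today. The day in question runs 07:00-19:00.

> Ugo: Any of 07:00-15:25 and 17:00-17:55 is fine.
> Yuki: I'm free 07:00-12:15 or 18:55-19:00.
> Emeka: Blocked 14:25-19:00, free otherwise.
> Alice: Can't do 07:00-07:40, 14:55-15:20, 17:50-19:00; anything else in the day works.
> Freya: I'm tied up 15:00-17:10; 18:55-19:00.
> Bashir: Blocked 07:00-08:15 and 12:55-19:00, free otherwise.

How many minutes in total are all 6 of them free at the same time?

Ugo free: 07:00-15:25, 17:00-17:55.
Yuki free: 07:00-12:15, 18:55-19:00.
Emeka free: 07:00-14:25 (invert busy blocks within the working day).
Alice free: 07:40-14:55, 15:20-17:50 (invert busy blocks within the working day).
Freya free: 07:00-15:00, 17:10-18:55 (invert busy blocks within the working day).
Bashir free: 08:15-12:55 (invert busy blocks within the working day).
Ugo ∩ Yuki: 07:00-12:15.
Ugo ∩ Yuki ∩ Emeka: 07:00-12:15.
Ugo ∩ Yuki ∩ Emeka ∩ Alice: 07:40-12:15.
Ugo ∩ Yuki ∩ Emeka ∩ Alice ∩ Freya: 07:40-12:15.
Ugo ∩ Yuki ∩ Emeka ∩ Alice ∩ Freya ∩ Bashir: 08:15-12:15.
That's a single block of 240 minutes.

240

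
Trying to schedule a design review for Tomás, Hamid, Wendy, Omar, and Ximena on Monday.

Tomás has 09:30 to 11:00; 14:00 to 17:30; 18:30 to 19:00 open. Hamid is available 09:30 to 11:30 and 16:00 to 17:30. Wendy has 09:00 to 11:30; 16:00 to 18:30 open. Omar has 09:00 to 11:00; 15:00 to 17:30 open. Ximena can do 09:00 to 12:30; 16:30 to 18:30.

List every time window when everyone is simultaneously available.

09:30-11:00, 16:30-17:30

Tomás ∩ Hamid: 09:30-11:00, 16:00-17:30.
Tomás ∩ Hamid ∩ Wendy: 09:30-11:00, 16:00-17:30.
Tomás ∩ Hamid ∩ Wendy ∩ Omar: 09:30-11:00, 16:00-17:30.
Tomás ∩ Hamid ∩ Wendy ∩ Omar ∩ Ximena: 09:30-11:00, 16:30-17:30.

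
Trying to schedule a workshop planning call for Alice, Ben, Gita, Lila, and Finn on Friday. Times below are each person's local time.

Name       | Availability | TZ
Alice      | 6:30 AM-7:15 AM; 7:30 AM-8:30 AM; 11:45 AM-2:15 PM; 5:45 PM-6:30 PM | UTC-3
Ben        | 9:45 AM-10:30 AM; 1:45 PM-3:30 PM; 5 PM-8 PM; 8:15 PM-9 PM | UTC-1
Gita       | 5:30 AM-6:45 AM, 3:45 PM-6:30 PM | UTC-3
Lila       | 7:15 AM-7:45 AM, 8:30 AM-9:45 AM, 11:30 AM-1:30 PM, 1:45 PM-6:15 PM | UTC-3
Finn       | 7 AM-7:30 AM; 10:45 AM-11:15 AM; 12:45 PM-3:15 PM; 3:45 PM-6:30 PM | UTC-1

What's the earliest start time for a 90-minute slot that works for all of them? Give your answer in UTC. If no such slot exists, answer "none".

Alice in UTC: 09:30-10:15, 10:30-11:30, 14:45-17:15, 20:45-21:30 (add 3h to convert from UTC-3).
Ben in UTC: 10:45-11:30, 14:45-16:30, 18:00-21:00, 21:15-22:00 (add 1h to convert from UTC-1).
Gita in UTC: 08:30-09:45, 18:45-21:30 (add 3h to convert from UTC-3).
Lila in UTC: 10:15-10:45, 11:30-12:45, 14:30-16:30, 16:45-21:15 (add 3h to convert from UTC-3).
Finn in UTC: 08:00-08:30, 11:45-12:15, 13:45-16:15, 16:45-19:30 (add 1h to convert from UTC-1).
Alice ∩ Ben: 10:45-11:30, 14:45-16:30, 20:45-21:00, 21:15-21:30.
Alice ∩ Ben ∩ Gita: 20:45-21:00, 21:15-21:30.
Alice ∩ Ben ∩ Gita ∩ Lila: 20:45-21:00.
Alice ∩ Ben ∩ Gita ∩ Lila ∩ Finn: ∅.
There is no time when everyone is free.
No common window is at least 90 minutes long.

none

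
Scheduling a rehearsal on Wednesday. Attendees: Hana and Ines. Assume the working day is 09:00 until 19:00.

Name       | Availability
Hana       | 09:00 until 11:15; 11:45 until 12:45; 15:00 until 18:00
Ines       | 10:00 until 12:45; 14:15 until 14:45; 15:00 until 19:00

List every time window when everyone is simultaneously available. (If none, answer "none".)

Hana ∩ Ines: 10:00-11:15, 11:45-12:45, 15:00-18:00.
Those are the intersection windows.

10:00-11:15, 11:45-12:45, 15:00-18:00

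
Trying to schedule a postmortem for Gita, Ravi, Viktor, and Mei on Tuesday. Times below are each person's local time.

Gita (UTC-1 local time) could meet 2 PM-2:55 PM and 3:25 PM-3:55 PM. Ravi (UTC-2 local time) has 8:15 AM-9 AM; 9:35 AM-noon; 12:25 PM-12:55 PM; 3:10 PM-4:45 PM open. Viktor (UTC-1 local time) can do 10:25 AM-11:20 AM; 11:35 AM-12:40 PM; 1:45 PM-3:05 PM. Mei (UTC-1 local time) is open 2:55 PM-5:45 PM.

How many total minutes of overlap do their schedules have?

Gita in UTC: 15:00-15:55, 16:25-16:55 (add 1h to convert from UTC-1).
Ravi in UTC: 10:15-11:00, 11:35-14:00, 14:25-14:55, 17:10-18:45 (add 2h to convert from UTC-2).
Viktor in UTC: 11:25-12:20, 12:35-13:40, 14:45-16:05 (add 1h to convert from UTC-1).
Mei in UTC: 15:55-18:45 (add 1h to convert from UTC-1).
Gita ∩ Ravi: ∅.
Gita ∩ Ravi ∩ Viktor: ∅.
Gita ∩ Ravi ∩ Viktor ∩ Mei: ∅.
There is no time when everyone is free.
There is no common window, so the total is 0 minutes.

0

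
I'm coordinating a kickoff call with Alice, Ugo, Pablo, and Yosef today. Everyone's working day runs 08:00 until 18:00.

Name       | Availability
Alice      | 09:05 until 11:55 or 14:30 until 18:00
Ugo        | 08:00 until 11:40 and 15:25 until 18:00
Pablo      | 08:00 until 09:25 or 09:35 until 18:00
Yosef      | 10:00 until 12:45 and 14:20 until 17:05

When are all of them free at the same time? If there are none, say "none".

10:00-11:40, 15:25-17:05

Alice ∩ Ugo: 09:05-11:40, 15:25-18:00.
Alice ∩ Ugo ∩ Pablo: 09:05-09:25, 09:35-11:40, 15:25-18:00.
Alice ∩ Ugo ∩ Pablo ∩ Yosef: 10:00-11:40, 15:25-17:05.
So the common availability across everyone is 10:00-11:40, 15:25-17:05.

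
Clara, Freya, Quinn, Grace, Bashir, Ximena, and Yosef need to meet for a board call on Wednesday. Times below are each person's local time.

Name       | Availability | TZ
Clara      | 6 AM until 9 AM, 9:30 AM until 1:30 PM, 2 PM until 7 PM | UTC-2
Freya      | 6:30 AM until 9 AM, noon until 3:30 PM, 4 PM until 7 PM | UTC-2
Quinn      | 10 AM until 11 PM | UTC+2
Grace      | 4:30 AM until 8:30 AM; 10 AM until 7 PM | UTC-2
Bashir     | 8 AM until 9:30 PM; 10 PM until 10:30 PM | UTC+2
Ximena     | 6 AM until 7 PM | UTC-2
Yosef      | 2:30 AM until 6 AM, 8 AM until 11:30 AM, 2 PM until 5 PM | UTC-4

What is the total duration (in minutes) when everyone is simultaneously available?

300

Clara in UTC: 08:00-11:00, 11:30-15:30, 16:00-21:00 (add 2h to convert from UTC-2).
Freya in UTC: 08:30-11:00, 14:00-17:30, 18:00-21:00 (add 2h to convert from UTC-2).
Quinn in UTC: 08:00-21:00 (subtract 2h to convert from UTC+2).
Grace in UTC: 06:30-10:30, 12:00-21:00 (add 2h to convert from UTC-2).
Bashir in UTC: 06:00-19:30, 20:00-20:30 (subtract 2h to convert from UTC+2).
Ximena in UTC: 08:00-21:00 (add 2h to convert from UTC-2).
Yosef in UTC: 06:30-10:00, 12:00-15:30, 18:00-21:00 (add 4h to convert from UTC-4).
Clara ∩ Freya: 08:30-11:00, 14:00-15:30, 16:00-17:30, 18:00-21:00.
Clara ∩ Freya ∩ Quinn: 08:30-11:00, 14:00-15:30, 16:00-17:30, 18:00-21:00.
Clara ∩ Freya ∩ Quinn ∩ Grace: 08:30-10:30, 14:00-15:30, 16:00-17:30, 18:00-21:00.
Clara ∩ Freya ∩ Quinn ∩ Grace ∩ Bashir: 08:30-10:30, 14:00-15:30, 16:00-17:30, 18:00-19:30, 20:00-20:30.
Clara ∩ Freya ∩ Quinn ∩ Grace ∩ Bashir ∩ Ximena: 08:30-10:30, 14:00-15:30, 16:00-17:30, 18:00-19:30, 20:00-20:30.
Clara ∩ Freya ∩ Quinn ∩ Grace ∩ Bashir ∩ Ximena ∩ Yosef: 08:30-10:00, 14:00-15:30, 18:00-19:30, 20:00-20:30.
Summing the common windows: 90 + 90 + 90 + 30 = 300 minutes.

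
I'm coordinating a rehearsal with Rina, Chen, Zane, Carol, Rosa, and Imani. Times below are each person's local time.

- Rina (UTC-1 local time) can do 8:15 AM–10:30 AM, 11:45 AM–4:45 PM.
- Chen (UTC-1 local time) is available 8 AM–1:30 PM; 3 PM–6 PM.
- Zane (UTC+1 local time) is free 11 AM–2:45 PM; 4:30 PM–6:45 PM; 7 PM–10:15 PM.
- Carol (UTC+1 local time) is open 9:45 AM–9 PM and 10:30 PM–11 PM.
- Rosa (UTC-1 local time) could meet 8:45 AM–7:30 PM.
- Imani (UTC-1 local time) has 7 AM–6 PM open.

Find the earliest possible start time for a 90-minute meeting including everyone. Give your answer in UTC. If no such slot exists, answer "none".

10:00

Rina in UTC: 09:15-11:30, 12:45-17:45 (add 1h to convert from UTC-1).
Chen in UTC: 09:00-14:30, 16:00-19:00 (add 1h to convert from UTC-1).
Zane in UTC: 10:00-13:45, 15:30-17:45, 18:00-21:15 (subtract 1h to convert from UTC+1).
Carol in UTC: 08:45-20:00, 21:30-22:00 (subtract 1h to convert from UTC+1).
Rosa in UTC: 09:45-20:30 (add 1h to convert from UTC-1).
Imani in UTC: 08:00-19:00 (add 1h to convert from UTC-1).
Rina ∩ Chen: 09:15-11:30, 12:45-14:30, 16:00-17:45.
Rina ∩ Chen ∩ Zane: 10:00-11:30, 12:45-13:45, 16:00-17:45.
Rina ∩ Chen ∩ Zane ∩ Carol: 10:00-11:30, 12:45-13:45, 16:00-17:45.
Rina ∩ Chen ∩ Zane ∩ Carol ∩ Rosa: 10:00-11:30, 12:45-13:45, 16:00-17:45.
Rina ∩ Chen ∩ Zane ∩ Carol ∩ Rosa ∩ Imani: 10:00-11:30, 12:45-13:45, 16:00-17:45.
So the common availability across everyone is 10:00-11:30, 12:45-13:45, 16:00-17:45.
The first common window of at least 90 minutes is 10:00-11:30, so the earliest start is 10:00.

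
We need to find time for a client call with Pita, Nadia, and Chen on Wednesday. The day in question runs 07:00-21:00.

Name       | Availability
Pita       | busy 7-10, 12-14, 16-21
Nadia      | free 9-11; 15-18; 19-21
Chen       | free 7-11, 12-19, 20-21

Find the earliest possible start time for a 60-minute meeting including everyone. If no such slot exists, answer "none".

10:00

Pita free: 10:00-12:00, 14:00-16:00 (invert busy blocks within the working day).
Nadia free: 09:00-11:00, 15:00-18:00, 19:00-21:00.
Chen free: 07:00-11:00, 12:00-19:00, 20:00-21:00.
Pita ∩ Nadia: 10:00-11:00, 15:00-16:00.
Pita ∩ Nadia ∩ Chen: 10:00-11:00, 15:00-16:00.
The first common window of at least 60 minutes is 10:00-11:00, so the earliest start is 10:00.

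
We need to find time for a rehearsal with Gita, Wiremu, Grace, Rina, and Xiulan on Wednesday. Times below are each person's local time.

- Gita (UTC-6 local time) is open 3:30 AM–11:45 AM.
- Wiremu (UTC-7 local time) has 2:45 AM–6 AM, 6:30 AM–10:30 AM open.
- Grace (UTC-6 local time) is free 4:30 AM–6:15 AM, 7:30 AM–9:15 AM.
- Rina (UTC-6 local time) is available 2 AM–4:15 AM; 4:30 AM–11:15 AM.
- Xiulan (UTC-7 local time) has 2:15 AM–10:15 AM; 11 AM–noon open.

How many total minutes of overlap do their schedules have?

210

Gita in UTC: 09:30-17:45 (add 6h to convert from UTC-6).
Wiremu in UTC: 09:45-13:00, 13:30-17:30 (add 7h to convert from UTC-7).
Grace in UTC: 10:30-12:15, 13:30-15:15 (add 6h to convert from UTC-6).
Rina in UTC: 08:00-10:15, 10:30-17:15 (add 6h to convert from UTC-6).
Xiulan in UTC: 09:15-17:15, 18:00-19:00 (add 7h to convert from UTC-7).
Gita ∩ Wiremu: 09:45-13:00, 13:30-17:30.
Gita ∩ Wiremu ∩ Grace: 10:30-12:15, 13:30-15:15.
Gita ∩ Wiremu ∩ Grace ∩ Rina: 10:30-12:15, 13:30-15:15.
Gita ∩ Wiremu ∩ Grace ∩ Rina ∩ Xiulan: 10:30-12:15, 13:30-15:15.
Summing the common windows: 105 + 105 = 210 minutes.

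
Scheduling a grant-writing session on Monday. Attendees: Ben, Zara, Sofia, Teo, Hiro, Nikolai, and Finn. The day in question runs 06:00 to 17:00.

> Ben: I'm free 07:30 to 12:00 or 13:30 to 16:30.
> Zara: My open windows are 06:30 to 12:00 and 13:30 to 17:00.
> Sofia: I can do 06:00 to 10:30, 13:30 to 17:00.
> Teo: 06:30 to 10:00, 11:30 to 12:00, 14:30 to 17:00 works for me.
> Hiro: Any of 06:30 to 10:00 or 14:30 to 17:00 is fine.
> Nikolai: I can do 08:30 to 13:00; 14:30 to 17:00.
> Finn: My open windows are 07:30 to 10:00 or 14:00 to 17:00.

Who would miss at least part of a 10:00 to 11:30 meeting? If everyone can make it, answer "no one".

Ben: free for 10:00-11:30. Zara: free for 10:00-11:30. Sofia: not fully free for 10:00-11:30. Teo: not fully free for 10:00-11:30. Hiro: not fully free for 10:00-11:30. Nikolai: free for 10:00-11:30. Finn: not fully free for 10:00-11:30.

Finn, Hiro, Sofia, Teo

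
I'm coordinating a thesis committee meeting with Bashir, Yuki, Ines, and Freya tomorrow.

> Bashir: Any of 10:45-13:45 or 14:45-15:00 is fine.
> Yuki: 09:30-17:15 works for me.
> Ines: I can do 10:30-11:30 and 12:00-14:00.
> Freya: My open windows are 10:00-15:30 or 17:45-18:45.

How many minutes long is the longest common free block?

Bashir ∩ Yuki: 10:45-13:45, 14:45-15:00.
Bashir ∩ Yuki ∩ Ines: 10:45-11:30, 12:00-13:45.
Bashir ∩ Yuki ∩ Ines ∩ Freya: 10:45-11:30, 12:00-13:45.
The longest is 12:00-13:45 at 105 minutes.

105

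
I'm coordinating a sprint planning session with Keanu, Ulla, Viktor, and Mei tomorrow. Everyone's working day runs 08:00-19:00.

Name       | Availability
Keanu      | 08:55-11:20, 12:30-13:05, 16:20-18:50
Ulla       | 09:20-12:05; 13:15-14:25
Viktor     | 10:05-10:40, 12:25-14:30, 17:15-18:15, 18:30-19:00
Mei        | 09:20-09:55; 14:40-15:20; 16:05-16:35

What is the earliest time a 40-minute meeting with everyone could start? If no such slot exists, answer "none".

none

Keanu ∩ Ulla: 09:20-11:20.
Keanu ∩ Ulla ∩ Viktor: 10:05-10:40.
Keanu ∩ Ulla ∩ Viktor ∩ Mei: ∅.
There is no time when everyone is free.
No common window is at least 40 minutes long.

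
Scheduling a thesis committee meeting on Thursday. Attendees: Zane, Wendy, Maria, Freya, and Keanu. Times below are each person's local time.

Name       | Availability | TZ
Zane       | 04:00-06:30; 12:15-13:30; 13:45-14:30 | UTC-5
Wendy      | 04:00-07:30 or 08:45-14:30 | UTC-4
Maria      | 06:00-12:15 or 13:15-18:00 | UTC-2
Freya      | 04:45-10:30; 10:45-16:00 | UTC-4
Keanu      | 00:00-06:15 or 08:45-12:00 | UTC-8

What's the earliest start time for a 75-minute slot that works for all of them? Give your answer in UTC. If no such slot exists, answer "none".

Zane in UTC: 09:00-11:30, 17:15-18:30, 18:45-19:30 (add 5h to convert from UTC-5).
Wendy in UTC: 08:00-11:30, 12:45-18:30 (add 4h to convert from UTC-4).
Maria in UTC: 08:00-14:15, 15:15-20:00 (add 2h to convert from UTC-2).
Freya in UTC: 08:45-14:30, 14:45-20:00 (add 4h to convert from UTC-4).
Keanu in UTC: 08:00-14:15, 16:45-20:00 (add 8h to convert from UTC-8).
Zane ∩ Wendy: 09:00-11:30, 17:15-18:30.
Zane ∩ Wendy ∩ Maria: 09:00-11:30, 17:15-18:30.
Zane ∩ Wendy ∩ Maria ∩ Freya: 09:00-11:30, 17:15-18:30.
Zane ∩ Wendy ∩ Maria ∩ Freya ∩ Keanu: 09:00-11:30, 17:15-18:30.
Those are the intersection windows.
The first common window of at least 75 minutes is 09:00-11:30, so the earliest start is 09:00.

09:00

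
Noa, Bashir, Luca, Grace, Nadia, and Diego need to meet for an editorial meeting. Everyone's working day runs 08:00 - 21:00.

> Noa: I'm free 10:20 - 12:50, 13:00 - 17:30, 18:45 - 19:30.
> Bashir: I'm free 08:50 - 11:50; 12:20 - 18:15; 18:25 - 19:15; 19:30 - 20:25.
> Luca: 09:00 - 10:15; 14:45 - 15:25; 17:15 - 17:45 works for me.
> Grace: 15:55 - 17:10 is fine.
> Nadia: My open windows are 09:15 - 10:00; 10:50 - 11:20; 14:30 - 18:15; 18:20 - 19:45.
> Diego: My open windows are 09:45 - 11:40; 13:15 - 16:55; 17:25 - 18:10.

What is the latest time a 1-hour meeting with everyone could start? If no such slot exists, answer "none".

none

Noa ∩ Bashir: 10:20-11:50, 12:20-12:50, 13:00-17:30, 18:45-19:15.
Noa ∩ Bashir ∩ Luca: 14:45-15:25, 17:15-17:30.
Noa ∩ Bashir ∩ Luca ∩ Grace: ∅.
Noa ∩ Bashir ∩ Luca ∩ Grace ∩ Nadia: ∅.
Noa ∩ Bashir ∩ Luca ∩ Grace ∩ Nadia ∩ Diego: ∅.
There is no time when everyone is free.
No common window is at least 60 minutes long.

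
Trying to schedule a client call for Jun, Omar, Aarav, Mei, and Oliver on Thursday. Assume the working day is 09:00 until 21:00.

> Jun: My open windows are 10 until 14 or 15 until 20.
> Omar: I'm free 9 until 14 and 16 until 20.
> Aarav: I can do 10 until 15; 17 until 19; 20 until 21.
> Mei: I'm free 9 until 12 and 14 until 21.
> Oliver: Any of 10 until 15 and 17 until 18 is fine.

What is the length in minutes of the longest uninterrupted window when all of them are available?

120

Jun ∩ Omar: 10:00-14:00, 16:00-20:00.
Jun ∩ Omar ∩ Aarav: 10:00-14:00, 17:00-19:00.
Jun ∩ Omar ∩ Aarav ∩ Mei: 10:00-12:00, 17:00-19:00.
Jun ∩ Omar ∩ Aarav ∩ Mei ∩ Oliver: 10:00-12:00, 17:00-18:00.
The longest is 10:00-12:00 at 120 minutes.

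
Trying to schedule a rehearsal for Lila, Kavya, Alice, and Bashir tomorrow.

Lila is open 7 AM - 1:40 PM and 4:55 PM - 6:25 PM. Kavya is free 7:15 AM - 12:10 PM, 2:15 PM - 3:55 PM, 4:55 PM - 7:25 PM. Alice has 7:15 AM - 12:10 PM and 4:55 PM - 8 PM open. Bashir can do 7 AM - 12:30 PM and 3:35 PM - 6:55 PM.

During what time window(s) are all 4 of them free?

07:15-12:10, 16:55-18:25

Lila ∩ Kavya: 07:15-12:10, 16:55-18:25.
Lila ∩ Kavya ∩ Alice: 07:15-12:10, 16:55-18:25.
Lila ∩ Kavya ∩ Alice ∩ Bashir: 07:15-12:10, 16:55-18:25.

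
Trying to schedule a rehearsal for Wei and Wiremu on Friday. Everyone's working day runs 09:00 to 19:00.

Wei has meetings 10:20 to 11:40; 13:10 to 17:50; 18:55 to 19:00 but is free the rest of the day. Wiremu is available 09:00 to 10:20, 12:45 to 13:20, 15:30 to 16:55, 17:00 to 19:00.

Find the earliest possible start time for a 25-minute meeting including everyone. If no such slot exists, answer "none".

Wei free: 09:00-10:20, 11:40-13:10, 17:50-18:55 (invert busy blocks within the working day).
Wiremu free: 09:00-10:20, 12:45-13:20, 15:30-16:55, 17:00-19:00.
Wei ∩ Wiremu: 09:00-10:20, 12:45-13:10, 17:50-18:55.
The first common window of at least 25 minutes is 09:00-10:20, so the earliest start is 09:00.

09:00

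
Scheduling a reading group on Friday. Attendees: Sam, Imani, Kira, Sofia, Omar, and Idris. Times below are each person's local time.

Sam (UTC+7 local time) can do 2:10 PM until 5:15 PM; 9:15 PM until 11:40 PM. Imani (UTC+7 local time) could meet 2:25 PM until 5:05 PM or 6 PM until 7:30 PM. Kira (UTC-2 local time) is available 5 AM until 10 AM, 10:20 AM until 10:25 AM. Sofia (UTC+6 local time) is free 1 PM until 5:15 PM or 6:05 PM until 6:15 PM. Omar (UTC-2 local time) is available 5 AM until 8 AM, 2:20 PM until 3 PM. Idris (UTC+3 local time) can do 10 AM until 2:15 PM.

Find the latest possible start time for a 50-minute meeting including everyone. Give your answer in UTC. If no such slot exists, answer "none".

Sam in UTC: 07:10-10:15, 14:15-16:40 (subtract 7h to convert from UTC+7).
Imani in UTC: 07:25-10:05, 11:00-12:30 (subtract 7h to convert from UTC+7).
Kira in UTC: 07:00-12:00, 12:20-12:25 (add 2h to convert from UTC-2).
Sofia in UTC: 07:00-11:15, 12:05-12:15 (subtract 6h to convert from UTC+6).
Omar in UTC: 07:00-10:00, 16:20-17:00 (add 2h to convert from UTC-2).
Idris in UTC: 07:00-11:15 (subtract 3h to convert from UTC+3).
Sam ∩ Imani: 07:25-10:05.
Sam ∩ Imani ∩ Kira: 07:25-10:05.
Sam ∩ Imani ∩ Kira ∩ Sofia: 07:25-10:05.
Sam ∩ Imani ∩ Kira ∩ Sofia ∩ Omar: 07:25-10:00.
Sam ∩ Imani ∩ Kira ∩ Sofia ∩ Omar ∩ Idris: 07:25-10:00.
Those are the intersection windows.
The last common window of at least 50 minutes is 07:25-10:00; a 50-minute meeting can start as late as 09:10 and still end by 10:00.

09:10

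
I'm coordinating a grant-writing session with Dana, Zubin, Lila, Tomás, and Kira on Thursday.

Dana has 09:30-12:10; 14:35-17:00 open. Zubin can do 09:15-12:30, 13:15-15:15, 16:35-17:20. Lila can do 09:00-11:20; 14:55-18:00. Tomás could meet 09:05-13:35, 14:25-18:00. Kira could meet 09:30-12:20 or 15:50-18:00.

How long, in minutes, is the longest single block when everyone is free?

Dana ∩ Zubin: 09:30-12:10, 14:35-15:15, 16:35-17:00.
Dana ∩ Zubin ∩ Lila: 09:30-11:20, 14:55-15:15, 16:35-17:00.
Dana ∩ Zubin ∩ Lila ∩ Tomás: 09:30-11:20, 14:55-15:15, 16:35-17:00.
Dana ∩ Zubin ∩ Lila ∩ Tomás ∩ Kira: 09:30-11:20, 16:35-17:00.
The longest is 09:30-11:20 at 110 minutes.

110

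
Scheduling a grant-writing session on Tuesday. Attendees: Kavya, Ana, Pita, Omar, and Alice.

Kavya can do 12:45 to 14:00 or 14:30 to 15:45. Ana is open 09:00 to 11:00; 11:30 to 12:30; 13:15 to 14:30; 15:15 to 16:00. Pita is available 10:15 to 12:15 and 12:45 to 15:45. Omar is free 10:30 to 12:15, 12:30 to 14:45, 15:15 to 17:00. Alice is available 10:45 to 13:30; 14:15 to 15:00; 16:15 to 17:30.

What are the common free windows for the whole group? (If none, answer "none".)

Kavya ∩ Ana: 13:15-14:00, 15:15-15:45.
Kavya ∩ Ana ∩ Pita: 13:15-14:00, 15:15-15:45.
Kavya ∩ Ana ∩ Pita ∩ Omar: 13:15-14:00, 15:15-15:45.
Kavya ∩ Ana ∩ Pita ∩ Omar ∩ Alice: 13:15-13:30.

13:15-13:30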